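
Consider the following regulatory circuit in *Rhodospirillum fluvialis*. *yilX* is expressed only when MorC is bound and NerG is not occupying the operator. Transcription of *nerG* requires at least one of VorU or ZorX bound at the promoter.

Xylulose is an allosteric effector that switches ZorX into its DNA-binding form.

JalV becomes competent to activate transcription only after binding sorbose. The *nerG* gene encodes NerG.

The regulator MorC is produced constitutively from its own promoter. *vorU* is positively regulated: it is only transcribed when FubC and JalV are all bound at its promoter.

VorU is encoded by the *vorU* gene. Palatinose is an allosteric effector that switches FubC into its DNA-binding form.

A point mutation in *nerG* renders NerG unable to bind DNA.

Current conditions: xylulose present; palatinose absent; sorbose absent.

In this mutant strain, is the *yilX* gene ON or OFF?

ON

NerG is non-functional in this strain, so it has no effect.
MorC is produced constitutively and is active.
No repressor is bound and MorC is active, so *yilX* is transcribed.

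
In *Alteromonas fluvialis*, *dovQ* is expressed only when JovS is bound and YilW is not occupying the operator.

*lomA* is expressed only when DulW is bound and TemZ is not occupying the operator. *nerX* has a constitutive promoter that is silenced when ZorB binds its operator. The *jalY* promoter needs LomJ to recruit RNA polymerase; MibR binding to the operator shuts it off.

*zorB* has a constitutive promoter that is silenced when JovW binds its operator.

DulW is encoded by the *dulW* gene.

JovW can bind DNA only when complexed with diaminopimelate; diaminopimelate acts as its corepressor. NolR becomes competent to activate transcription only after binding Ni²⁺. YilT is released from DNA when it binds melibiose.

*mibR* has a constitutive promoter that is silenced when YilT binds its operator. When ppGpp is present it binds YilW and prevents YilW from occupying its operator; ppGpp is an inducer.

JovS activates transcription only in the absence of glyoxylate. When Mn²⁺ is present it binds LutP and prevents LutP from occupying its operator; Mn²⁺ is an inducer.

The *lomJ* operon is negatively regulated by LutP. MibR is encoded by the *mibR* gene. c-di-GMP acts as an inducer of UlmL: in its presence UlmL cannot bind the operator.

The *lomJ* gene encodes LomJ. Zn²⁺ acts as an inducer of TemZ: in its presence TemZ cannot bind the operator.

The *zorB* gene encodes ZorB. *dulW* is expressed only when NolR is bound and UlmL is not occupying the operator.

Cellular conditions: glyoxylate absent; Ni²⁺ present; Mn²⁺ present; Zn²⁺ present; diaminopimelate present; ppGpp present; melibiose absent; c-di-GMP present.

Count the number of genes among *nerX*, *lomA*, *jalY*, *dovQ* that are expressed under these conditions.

Diaminopimelate is present, so JovW is active.
With repressor JovW bound, *zorB* is not transcribed.
So ZorB is not produced.
With no repressor bound, *nerX* is transcribed.
→ *nerX* is ON.
c-di-GMP is present, so UlmL is inactive.
Ni²⁺ is present, so NolR is active.
No repressor is bound and NolR is active, so *dulW* is transcribed.
So DulW is produced and active.
Zn²⁺ is present, so TemZ is inactive.
No repressor is bound and DulW is active, so *lomA* is transcribed.
→ *lomA* is ON.
Mn²⁺ is present, so LutP is inactive.
With no repressor bound, *lomJ* is transcribed.
So LomJ is produced and active.
Melibiose is absent, so YilT is active.
With repressor YilT bound, *mibR* is not transcribed.
So MibR is not produced.
No repressor is bound and LomJ is active, so *jalY* is transcribed.
→ *jalY* is ON.
Glyoxylate is absent, so JovS is active.
ppGpp is present, so YilW is inactive.
No repressor is bound and JovS is active, so *dovQ* is transcribed.
→ *dovQ* is ON.
4 of the 4 genes are transcribed.

4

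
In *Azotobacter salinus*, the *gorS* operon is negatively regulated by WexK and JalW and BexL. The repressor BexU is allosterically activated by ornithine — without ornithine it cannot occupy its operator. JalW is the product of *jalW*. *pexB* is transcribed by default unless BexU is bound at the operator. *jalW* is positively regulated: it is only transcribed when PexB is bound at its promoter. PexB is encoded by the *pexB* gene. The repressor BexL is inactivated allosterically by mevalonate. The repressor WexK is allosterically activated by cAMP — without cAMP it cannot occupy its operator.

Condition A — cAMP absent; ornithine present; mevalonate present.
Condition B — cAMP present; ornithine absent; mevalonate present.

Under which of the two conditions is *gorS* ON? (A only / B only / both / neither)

Condition A:
cAMP is absent, so WexK is inactive.
Ornithine is present, so BexU is active.
With repressor BexU bound, *pexB* is not transcribed.
So PexB is not produced.
Required activator PexB is absent, so *jalW* is not transcribed.
So JalW is not produced.
Mevalonate is present, so BexL is inactive.
With no repressor bound, *gorS* is transcribed.
→ *gorS* is ON in A.
Condition B:
cAMP is present, so WexK is active.
Ornithine is absent, so BexU is inactive.
With no repressor bound, *pexB* is transcribed.
So PexB is produced and active.
No repressor is bound and PexB is active, so *jalW* is transcribed.
So JalW is produced and active.
Mevalonate is present, so BexL is inactive.
With repressor WexK bound, *gorS* is not transcribed.
→ *gorS* is OFF in B.

A only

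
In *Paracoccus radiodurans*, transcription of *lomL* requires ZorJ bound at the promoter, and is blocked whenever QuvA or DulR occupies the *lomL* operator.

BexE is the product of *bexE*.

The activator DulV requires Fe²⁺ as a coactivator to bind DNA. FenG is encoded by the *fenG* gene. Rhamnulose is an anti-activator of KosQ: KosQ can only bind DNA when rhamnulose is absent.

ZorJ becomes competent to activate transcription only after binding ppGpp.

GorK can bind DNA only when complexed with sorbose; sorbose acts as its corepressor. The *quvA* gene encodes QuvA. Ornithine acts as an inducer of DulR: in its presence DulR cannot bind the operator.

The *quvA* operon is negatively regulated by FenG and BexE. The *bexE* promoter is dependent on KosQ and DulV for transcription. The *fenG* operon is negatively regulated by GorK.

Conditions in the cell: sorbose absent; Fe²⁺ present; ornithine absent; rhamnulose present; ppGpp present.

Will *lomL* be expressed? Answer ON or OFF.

OFF

ppGpp is present, so ZorJ is active.
Sorbose is absent, so GorK is inactive.
With no repressor bound, *fenG* is transcribed.
So FenG is produced and active.
Rhamnulose is present, so KosQ is inactive.
Fe²⁺ is present, so DulV is active.
Required activator KosQ is absent, so *bexE* is not transcribed.
So BexE is not produced.
With repressor FenG bound, *quvA* is not transcribed.
So QuvA is not produced.
Ornithine is absent, so DulR is active.
With repressor DulR bound, *lomL* is not transcribed.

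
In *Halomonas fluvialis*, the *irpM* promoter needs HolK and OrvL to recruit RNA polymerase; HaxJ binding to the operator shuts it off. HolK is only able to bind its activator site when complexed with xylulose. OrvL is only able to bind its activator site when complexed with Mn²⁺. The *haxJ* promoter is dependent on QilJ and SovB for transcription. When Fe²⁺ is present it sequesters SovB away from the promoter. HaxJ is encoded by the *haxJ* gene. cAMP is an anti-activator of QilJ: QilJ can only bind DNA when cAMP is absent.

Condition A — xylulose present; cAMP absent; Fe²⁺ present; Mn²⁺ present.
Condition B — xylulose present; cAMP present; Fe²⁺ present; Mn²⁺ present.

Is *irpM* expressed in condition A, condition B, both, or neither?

both

Condition A:
Xylulose is present, so HolK is active.
cAMP is absent, so QilJ is active.
Fe²⁺ is present, so SovB is inactive.
Required activator SovB is absent, so *haxJ* is not transcribed.
So HaxJ is not produced.
Mn²⁺ is present, so OrvL is active.
No repressor is bound and HolK and OrvL are active, so *irpM* is transcribed.
→ *irpM* is ON in A.
Condition B:
Xylulose is present, so HolK is active.
cAMP is present, so QilJ is inactive.
Fe²⁺ is present, so SovB is inactive.
Required activator QilJ is absent, so *haxJ* is not transcribed.
So HaxJ is not produced.
Mn²⁺ is present, so OrvL is active.
No repressor is bound and HolK and OrvL are active, so *irpM* is transcribed.
→ *irpM* is ON in B.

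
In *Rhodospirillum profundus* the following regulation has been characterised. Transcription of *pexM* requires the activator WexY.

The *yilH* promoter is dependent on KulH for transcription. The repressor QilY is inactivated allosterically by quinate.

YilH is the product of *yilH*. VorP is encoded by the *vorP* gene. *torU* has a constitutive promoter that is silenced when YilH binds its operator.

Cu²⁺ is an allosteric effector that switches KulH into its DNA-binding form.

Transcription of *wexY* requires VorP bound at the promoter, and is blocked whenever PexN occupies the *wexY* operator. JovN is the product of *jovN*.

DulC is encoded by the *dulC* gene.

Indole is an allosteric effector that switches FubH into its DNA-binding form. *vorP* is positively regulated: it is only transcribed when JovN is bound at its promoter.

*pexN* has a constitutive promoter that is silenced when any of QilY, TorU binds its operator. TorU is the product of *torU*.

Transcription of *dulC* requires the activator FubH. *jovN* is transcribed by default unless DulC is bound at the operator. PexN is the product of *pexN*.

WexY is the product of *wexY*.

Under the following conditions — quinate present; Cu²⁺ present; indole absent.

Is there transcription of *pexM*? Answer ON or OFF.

OFF

Indole is absent, so FubH is inactive.
Required activator FubH is absent, so *dulC* is not transcribed.
So DulC is not produced.
With no repressor bound, *jovN* is transcribed.
So JovN is produced and active.
No repressor is bound and JovN is active, so *vorP* is transcribed.
So VorP is produced and active.
Quinate is present, so QilY is inactive.
Cu²⁺ is present, so KulH is active.
No repressor is bound and KulH is active, so *yilH* is transcribed.
So YilH is produced and active.
With repressor YilH bound, *torU* is not transcribed.
So TorU is not produced.
With no repressor bound, *pexN* is transcribed.
So PexN is produced and active.
With repressor PexN bound, *wexY* is not transcribed.
So WexY is not produced.
Required activator WexY is absent, so *pexM* is not transcribed.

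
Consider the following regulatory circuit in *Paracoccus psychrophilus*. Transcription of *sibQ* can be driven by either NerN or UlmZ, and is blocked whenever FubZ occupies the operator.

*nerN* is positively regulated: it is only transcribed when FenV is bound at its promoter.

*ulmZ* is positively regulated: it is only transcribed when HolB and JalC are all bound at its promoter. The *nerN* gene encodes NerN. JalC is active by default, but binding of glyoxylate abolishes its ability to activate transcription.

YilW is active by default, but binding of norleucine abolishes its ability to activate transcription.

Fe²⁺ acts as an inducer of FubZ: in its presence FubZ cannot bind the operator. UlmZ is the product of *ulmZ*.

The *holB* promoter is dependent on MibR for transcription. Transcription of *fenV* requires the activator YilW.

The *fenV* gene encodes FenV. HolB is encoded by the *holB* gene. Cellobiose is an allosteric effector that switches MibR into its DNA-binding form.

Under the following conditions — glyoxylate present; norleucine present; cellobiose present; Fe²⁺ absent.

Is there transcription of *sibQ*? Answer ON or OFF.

OFF

Norleucine is present, so YilW is inactive.
Required activator YilW is absent, so *fenV* is not transcribed.
So FenV is not produced.
Required activator FenV is absent, so *nerN* is not transcribed.
So NerN is not produced.
Cellobiose is present, so MibR is active.
No repressor is bound and MibR is active, so *holB* is transcribed.
So HolB is produced and active.
Glyoxylate is present, so JalC is inactive.
Required activator JalC is absent, so *ulmZ* is not transcribed.
So UlmZ is not produced.
Fe²⁺ is absent, so FubZ is active.
With repressor FubZ bound, *sibQ* is not transcribed.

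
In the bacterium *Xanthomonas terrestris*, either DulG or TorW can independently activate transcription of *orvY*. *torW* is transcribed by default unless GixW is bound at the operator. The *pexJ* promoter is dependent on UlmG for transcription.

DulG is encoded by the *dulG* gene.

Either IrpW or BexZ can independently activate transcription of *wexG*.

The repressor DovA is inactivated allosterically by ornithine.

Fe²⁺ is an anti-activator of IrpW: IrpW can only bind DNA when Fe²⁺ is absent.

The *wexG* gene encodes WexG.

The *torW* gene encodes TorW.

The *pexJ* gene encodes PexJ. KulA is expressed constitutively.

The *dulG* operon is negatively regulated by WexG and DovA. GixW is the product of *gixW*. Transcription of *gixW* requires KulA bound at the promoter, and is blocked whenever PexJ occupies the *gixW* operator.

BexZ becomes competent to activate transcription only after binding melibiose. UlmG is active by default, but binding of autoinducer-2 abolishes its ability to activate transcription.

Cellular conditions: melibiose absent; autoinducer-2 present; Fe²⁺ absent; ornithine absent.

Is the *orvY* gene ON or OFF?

OFF

Fe²⁺ is absent, so IrpW is active.
Melibiose is absent, so BexZ is inactive.
Activator IrpW is present, so *wexG* is transcribed.
So WexG is produced and active.
Ornithine is absent, so DovA is active.
With repressor WexG bound, *dulG* is not transcribed.
So DulG is not produced.
Autoinducer-2 is present, so UlmG is inactive.
Required activator UlmG is absent, so *pexJ* is not transcribed.
So PexJ is not produced.
KulA is produced constitutively and is active.
No repressor is bound and KulA is active, so *gixW* is transcribed.
So GixW is produced and active.
With repressor GixW bound, *torW* is not transcribed.
So TorW is not produced.
No activator is available at the *orvY* promoter, so *orvY* is not transcribed.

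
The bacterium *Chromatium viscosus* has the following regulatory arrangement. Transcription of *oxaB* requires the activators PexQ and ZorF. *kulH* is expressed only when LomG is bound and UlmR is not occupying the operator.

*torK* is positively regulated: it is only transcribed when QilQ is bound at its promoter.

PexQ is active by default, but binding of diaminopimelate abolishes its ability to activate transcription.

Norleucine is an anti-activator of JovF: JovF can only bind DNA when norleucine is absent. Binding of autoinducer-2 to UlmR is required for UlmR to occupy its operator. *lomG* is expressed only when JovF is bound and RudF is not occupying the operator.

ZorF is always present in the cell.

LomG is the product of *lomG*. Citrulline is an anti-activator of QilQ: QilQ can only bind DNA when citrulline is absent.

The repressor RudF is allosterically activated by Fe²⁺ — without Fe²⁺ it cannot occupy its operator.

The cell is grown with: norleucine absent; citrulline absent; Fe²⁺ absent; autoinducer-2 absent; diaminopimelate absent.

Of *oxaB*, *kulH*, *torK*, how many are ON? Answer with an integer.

3

Diaminopimelate is absent, so PexQ is active.
ZorF is produced constitutively and is active.
No repressor is bound and PexQ and ZorF are active, so *oxaB* is transcribed.
→ *oxaB* is ON.
Norleucine is absent, so JovF is active.
Fe²⁺ is absent, so RudF is inactive.
No repressor is bound and JovF is active, so *lomG* is transcribed.
So LomG is produced and active.
Autoinducer-2 is absent, so UlmR is inactive.
No repressor is bound and LomG is active, so *kulH* is transcribed.
→ *kulH* is ON.
Citrulline is absent, so QilQ is active.
No repressor is bound and QilQ is active, so *torK* is transcribed.
→ *torK* is ON.
3 of the 3 genes are transcribed.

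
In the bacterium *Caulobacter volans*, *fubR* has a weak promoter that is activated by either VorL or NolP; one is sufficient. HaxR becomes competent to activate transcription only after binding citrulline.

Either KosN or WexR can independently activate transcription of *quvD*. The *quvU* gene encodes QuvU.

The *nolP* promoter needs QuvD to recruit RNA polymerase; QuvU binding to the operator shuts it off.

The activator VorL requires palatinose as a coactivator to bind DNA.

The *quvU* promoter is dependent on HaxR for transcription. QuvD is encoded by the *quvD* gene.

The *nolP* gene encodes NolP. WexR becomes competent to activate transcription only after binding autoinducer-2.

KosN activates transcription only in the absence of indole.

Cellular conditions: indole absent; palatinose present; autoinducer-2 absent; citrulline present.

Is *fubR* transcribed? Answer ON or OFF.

ON

Palatinose is present, so VorL is active.
Indole is absent, so KosN is active.
Autoinducer-2 is absent, so WexR is inactive.
Activator KosN is present, so *quvD* is transcribed.
So QuvD is produced and active.
Citrulline is present, so HaxR is active.
No repressor is bound and HaxR is active, so *quvU* is transcribed.
So QuvU is produced and active.
With repressor QuvU bound, *nolP* is not transcribed.
So NolP is not produced.
Activator VorL is present, so *fubR* is transcribed.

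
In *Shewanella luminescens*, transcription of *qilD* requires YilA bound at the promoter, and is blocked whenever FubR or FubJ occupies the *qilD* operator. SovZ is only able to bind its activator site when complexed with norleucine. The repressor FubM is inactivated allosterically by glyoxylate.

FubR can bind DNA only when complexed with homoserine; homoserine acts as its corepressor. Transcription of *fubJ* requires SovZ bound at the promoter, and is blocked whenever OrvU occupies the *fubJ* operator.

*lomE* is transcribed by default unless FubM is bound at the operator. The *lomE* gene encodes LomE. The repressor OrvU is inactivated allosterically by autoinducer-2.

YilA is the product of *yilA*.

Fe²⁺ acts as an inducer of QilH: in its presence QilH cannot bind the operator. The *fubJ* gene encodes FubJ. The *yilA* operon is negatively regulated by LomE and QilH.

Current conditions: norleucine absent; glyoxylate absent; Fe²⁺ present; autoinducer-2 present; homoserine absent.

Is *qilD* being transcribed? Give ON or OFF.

Homoserine is absent, so FubR is inactive.
Glyoxylate is absent, so FubM is active.
With repressor FubM bound, *lomE* is not transcribed.
So LomE is not produced.
Fe²⁺ is present, so QilH is inactive.
With no repressor bound, *yilA* is transcribed.
So YilA is produced and active.
Autoinducer-2 is present, so OrvU is inactive.
Norleucine is absent, so SovZ is inactive.
Required activator SovZ is absent, so *fubJ* is not transcribed.
So FubJ is not produced.
No repressor is bound and YilA is active, so *qilD* is transcribed.

ON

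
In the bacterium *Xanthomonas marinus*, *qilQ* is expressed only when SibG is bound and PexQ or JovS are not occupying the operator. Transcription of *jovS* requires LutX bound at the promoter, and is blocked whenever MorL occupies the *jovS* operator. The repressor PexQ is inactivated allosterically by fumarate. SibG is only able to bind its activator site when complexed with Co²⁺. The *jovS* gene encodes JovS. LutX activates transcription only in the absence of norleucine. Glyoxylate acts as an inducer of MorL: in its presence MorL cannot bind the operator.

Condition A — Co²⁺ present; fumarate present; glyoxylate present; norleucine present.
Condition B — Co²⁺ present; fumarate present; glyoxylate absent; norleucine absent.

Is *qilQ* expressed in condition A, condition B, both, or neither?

both

Condition A:
Co²⁺ is present, so SibG is active.
Fumarate is present, so PexQ is inactive.
Glyoxylate is present, so MorL is inactive.
Norleucine is present, so LutX is inactive.
Required activator LutX is absent, so *jovS* is not transcribed.
So JovS is not produced.
No repressor is bound and SibG is active, so *qilQ* is transcribed.
→ *qilQ* is ON in A.
Condition B:
Co²⁺ is present, so SibG is active.
Fumarate is present, so PexQ is inactive.
Glyoxylate is absent, so MorL is active.
Norleucine is absent, so LutX is active.
With repressor MorL bound, *jovS* is not transcribed.
So JovS is not produced.
No repressor is bound and SibG is active, so *qilQ* is transcribed.
→ *qilQ* is ON in B.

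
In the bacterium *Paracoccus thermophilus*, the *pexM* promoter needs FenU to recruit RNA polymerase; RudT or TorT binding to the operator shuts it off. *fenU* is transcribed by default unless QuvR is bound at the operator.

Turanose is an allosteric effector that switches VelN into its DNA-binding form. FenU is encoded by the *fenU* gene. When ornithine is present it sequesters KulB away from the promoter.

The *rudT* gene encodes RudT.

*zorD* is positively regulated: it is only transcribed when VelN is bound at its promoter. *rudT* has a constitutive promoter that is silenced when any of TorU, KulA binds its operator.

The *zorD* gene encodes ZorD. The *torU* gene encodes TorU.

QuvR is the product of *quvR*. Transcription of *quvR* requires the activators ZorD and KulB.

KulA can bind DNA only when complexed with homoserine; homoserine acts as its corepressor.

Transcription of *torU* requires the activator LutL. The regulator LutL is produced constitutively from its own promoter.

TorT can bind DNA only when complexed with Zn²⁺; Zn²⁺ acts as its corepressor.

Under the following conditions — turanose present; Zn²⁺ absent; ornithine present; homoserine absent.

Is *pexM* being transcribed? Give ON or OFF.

LutL is produced constitutively and is active.
No repressor is bound and LutL is active, so *torU* is transcribed.
So TorU is produced and active.
Homoserine is absent, so KulA is inactive.
With repressor TorU bound, *rudT* is not transcribed.
So RudT is not produced.
Zn²⁺ is absent, so TorT is inactive.
Turanose is present, so VelN is active.
No repressor is bound and VelN is active, so *zorD* is transcribed.
So ZorD is produced and active.
Ornithine is present, so KulB is inactive.
Required activator KulB is absent, so *quvR* is not transcribed.
So QuvR is not produced.
With no repressor bound, *fenU* is transcribed.
So FenU is produced and active.
No repressor is bound and FenU is active, so *pexM* is transcribed.

ON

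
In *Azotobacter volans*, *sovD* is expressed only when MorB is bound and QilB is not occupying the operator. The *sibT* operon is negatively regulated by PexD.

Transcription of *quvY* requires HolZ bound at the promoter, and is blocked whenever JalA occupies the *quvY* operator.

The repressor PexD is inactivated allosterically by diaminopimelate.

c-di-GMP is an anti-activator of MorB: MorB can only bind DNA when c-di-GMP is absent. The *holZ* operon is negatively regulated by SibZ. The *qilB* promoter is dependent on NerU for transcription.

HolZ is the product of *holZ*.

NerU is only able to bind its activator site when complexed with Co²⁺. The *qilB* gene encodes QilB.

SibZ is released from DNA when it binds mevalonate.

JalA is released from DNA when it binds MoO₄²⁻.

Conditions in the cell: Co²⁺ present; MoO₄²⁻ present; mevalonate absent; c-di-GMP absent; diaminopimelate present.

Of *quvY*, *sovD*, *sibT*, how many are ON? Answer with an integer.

1

MoO₄²⁻ is present, so JalA is inactive.
Mevalonate is absent, so SibZ is active.
With repressor SibZ bound, *holZ* is not transcribed.
So HolZ is not produced.
Required activator HolZ is absent, so *quvY* is not transcribed.
→ *quvY* is OFF.
Co²⁺ is present, so NerU is active.
No repressor is bound and NerU is active, so *qilB* is transcribed.
So QilB is produced and active.
c-di-GMP is absent, so MorB is active.
With repressor QilB bound, *sovD* is not transcribed.
→ *sovD* is OFF.
Diaminopimelate is present, so PexD is inactive.
With no repressor bound, *sibT* is transcribed.
→ *sibT* is ON.
1 of the 3 genes is transcribed.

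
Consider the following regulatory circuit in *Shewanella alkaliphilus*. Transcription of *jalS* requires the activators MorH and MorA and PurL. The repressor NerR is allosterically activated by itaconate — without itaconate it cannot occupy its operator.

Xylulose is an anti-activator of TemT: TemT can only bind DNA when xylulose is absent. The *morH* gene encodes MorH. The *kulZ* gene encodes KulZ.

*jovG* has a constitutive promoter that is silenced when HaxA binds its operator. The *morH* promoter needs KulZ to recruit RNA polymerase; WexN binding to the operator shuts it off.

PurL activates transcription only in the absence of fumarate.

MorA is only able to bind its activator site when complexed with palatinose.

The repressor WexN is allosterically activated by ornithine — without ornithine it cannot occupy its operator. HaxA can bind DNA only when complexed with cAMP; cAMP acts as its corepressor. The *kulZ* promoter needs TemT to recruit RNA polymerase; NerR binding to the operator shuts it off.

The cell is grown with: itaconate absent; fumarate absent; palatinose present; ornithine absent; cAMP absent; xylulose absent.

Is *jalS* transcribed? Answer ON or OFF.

ON

Xylulose is absent, so TemT is active.
Itaconate is absent, so NerR is inactive.
No repressor is bound and TemT is active, so *kulZ* is transcribed.
So KulZ is produced and active.
Ornithine is absent, so WexN is inactive.
No repressor is bound and KulZ is active, so *morH* is transcribed.
So MorH is produced and active.
Palatinose is present, so MorA is active.
Fumarate is absent, so PurL is active.
No repressor is bound and MorH and MorA and PurL are active, so *jalS* is transcribed.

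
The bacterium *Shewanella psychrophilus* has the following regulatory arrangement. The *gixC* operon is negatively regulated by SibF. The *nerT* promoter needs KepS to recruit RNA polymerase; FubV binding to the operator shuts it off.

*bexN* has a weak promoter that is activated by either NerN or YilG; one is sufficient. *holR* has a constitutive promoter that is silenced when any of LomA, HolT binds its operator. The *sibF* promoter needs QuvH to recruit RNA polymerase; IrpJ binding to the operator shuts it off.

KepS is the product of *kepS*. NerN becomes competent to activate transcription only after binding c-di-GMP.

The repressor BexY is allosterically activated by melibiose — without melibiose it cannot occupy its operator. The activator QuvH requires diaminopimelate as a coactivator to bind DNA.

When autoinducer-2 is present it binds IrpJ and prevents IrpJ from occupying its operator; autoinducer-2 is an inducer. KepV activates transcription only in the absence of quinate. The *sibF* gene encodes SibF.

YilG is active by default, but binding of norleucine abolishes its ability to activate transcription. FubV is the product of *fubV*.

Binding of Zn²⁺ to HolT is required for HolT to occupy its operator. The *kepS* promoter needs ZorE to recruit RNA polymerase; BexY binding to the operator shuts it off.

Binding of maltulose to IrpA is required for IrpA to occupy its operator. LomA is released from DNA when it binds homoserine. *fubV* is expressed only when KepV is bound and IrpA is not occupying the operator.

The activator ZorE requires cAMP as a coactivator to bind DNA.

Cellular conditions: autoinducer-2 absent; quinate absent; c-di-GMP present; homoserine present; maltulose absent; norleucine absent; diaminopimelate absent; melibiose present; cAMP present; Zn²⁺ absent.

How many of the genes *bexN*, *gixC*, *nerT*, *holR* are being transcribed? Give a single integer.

c-di-GMP is present, so NerN is active.
Norleucine is absent, so YilG is active.
Activator NerN is present, so *bexN* is transcribed.
→ *bexN* is ON.
Autoinducer-2 is absent, so IrpJ is active.
Diaminopimelate is absent, so QuvH is inactive.
With repressor IrpJ bound, *sibF* is not transcribed.
So SibF is not produced.
With no repressor bound, *gixC* is transcribed.
→ *gixC* is ON.
cAMP is present, so ZorE is active.
Melibiose is present, so BexY is active.
With repressor BexY bound, *kepS* is not transcribed.
So KepS is not produced.
Maltulose is absent, so IrpA is inactive.
Quinate is absent, so KepV is active.
No repressor is bound and KepV is active, so *fubV* is transcribed.
So FubV is produced and active.
With repressor FubV bound, *nerT* is not transcribed.
→ *nerT* is OFF.
Homoserine is present, so LomA is inactive.
Zn²⁺ is absent, so HolT is inactive.
With no repressor bound, *holR* is transcribed.
→ *holR* is ON.
3 of the 4 genes are transcribed.

3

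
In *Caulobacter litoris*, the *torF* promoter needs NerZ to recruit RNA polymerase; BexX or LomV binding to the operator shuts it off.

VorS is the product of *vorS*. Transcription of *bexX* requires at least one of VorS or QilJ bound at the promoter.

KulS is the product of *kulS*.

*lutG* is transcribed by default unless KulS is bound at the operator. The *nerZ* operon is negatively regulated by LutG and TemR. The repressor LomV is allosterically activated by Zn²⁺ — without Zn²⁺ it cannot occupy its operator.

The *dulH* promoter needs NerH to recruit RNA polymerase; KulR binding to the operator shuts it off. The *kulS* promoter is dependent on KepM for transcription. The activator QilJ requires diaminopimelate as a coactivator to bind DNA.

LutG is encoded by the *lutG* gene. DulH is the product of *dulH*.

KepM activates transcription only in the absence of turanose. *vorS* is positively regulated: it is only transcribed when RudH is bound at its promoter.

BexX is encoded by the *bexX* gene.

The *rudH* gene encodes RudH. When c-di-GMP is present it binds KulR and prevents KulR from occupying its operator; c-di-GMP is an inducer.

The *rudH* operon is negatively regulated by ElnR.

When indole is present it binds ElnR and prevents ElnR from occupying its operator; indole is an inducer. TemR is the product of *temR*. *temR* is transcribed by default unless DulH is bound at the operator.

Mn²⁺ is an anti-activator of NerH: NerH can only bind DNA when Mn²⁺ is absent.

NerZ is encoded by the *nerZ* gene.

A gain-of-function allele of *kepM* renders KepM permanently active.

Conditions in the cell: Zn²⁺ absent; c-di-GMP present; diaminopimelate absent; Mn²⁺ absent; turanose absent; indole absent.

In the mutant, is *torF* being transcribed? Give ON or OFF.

Indole is absent, so ElnR is active.
With repressor ElnR bound, *rudH* is not transcribed.
So RudH is not produced.
Required activator RudH is absent, so *vorS* is not transcribed.
So VorS is not produced.
Diaminopimelate is absent, so QilJ is inactive.
No activator is available at the *bexX* promoter, so *bexX* is not transcribed.
So BexX is not produced.
Zn²⁺ is absent, so LomV is inactive.
KepM is constitutively active in this strain.
No repressor is bound and KepM is active, so *kulS* is transcribed.
So KulS is produced and active.
With repressor KulS bound, *lutG* is not transcribed.
So LutG is not produced.
c-di-GMP is present, so KulR is inactive.
Mn²⁺ is absent, so NerH is active.
No repressor is bound and NerH is active, so *dulH* is transcribed.
So DulH is produced and active.
With repressor DulH bound, *temR* is not transcribed.
So TemR is not produced.
With no repressor bound, *nerZ* is transcribed.
So NerZ is produced and active.
No repressor is bound and NerZ is active, so *torF* is transcribed.

ON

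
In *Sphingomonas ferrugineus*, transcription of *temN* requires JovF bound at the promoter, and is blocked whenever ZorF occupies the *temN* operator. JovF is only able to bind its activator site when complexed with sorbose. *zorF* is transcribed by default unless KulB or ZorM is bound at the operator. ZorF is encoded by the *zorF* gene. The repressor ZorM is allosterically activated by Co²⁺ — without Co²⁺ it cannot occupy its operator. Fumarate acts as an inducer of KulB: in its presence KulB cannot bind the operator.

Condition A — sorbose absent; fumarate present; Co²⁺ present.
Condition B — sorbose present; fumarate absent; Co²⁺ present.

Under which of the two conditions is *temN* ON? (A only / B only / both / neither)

B only

Condition A:
Sorbose is absent, so JovF is inactive.
Fumarate is present, so KulB is inactive.
Co²⁺ is present, so ZorM is active.
With repressor ZorM bound, *zorF* is not transcribed.
So ZorF is not produced.
Required activator JovF is absent, so *temN* is not transcribed.
→ *temN* is OFF in A.
Condition B:
Sorbose is present, so JovF is active.
Fumarate is absent, so KulB is active.
Co²⁺ is present, so ZorM is active.
With repressor KulB bound, *zorF* is not transcribed.
So ZorF is not produced.
No repressor is bound and JovF is active, so *temN* is transcribed.
→ *temN* is ON in B.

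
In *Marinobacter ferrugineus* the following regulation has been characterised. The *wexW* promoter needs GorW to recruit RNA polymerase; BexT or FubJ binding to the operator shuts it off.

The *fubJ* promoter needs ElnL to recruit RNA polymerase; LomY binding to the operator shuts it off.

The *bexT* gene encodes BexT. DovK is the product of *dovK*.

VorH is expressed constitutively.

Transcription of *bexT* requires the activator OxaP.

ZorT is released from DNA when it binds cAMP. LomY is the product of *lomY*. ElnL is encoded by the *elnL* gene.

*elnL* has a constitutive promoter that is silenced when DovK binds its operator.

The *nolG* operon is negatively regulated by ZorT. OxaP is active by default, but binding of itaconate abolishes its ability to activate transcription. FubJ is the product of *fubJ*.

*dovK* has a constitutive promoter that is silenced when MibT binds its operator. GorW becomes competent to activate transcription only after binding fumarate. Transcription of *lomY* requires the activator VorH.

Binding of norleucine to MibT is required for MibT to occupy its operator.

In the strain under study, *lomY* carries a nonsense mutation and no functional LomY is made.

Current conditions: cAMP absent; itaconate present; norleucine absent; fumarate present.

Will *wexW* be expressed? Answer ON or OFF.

ON

Itaconate is present, so OxaP is inactive.
Required activator OxaP is absent, so *bexT* is not transcribed.
So BexT is not produced.
LomY is non-functional in this strain, so it has no effect.
Norleucine is absent, so MibT is inactive.
With no repressor bound, *dovK* is transcribed.
So DovK is produced and active.
With repressor DovK bound, *elnL* is not transcribed.
So ElnL is not produced.
Required activator ElnL is absent, so *fubJ* is not transcribed.
So FubJ is not produced.
Fumarate is present, so GorW is active.
No repressor is bound and GorW is active, so *wexW* is transcribed.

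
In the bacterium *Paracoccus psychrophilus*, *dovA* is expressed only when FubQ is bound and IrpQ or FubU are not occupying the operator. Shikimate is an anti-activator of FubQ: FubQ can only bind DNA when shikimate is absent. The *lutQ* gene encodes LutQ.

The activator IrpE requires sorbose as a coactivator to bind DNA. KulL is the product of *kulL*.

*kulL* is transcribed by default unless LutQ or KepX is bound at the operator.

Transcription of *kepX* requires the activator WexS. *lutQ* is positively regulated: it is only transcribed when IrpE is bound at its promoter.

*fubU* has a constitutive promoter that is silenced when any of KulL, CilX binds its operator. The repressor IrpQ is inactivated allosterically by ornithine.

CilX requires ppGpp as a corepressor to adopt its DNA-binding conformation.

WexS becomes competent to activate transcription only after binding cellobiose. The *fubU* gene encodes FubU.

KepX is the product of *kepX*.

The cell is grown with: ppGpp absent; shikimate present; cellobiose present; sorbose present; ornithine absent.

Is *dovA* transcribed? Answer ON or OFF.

Shikimate is present, so FubQ is inactive.
Ornithine is absent, so IrpQ is active.
Sorbose is present, so IrpE is active.
No repressor is bound and IrpE is active, so *lutQ* is transcribed.
So LutQ is produced and active.
Cellobiose is present, so WexS is active.
No repressor is bound and WexS is active, so *kepX* is transcribed.
So KepX is produced and active.
With repressor LutQ bound, *kulL* is not transcribed.
So KulL is not produced.
ppGpp is absent, so CilX is inactive.
With no repressor bound, *fubU* is transcribed.
So FubU is produced and active.
With repressor IrpQ bound, *dovA* is not transcribed.

OFF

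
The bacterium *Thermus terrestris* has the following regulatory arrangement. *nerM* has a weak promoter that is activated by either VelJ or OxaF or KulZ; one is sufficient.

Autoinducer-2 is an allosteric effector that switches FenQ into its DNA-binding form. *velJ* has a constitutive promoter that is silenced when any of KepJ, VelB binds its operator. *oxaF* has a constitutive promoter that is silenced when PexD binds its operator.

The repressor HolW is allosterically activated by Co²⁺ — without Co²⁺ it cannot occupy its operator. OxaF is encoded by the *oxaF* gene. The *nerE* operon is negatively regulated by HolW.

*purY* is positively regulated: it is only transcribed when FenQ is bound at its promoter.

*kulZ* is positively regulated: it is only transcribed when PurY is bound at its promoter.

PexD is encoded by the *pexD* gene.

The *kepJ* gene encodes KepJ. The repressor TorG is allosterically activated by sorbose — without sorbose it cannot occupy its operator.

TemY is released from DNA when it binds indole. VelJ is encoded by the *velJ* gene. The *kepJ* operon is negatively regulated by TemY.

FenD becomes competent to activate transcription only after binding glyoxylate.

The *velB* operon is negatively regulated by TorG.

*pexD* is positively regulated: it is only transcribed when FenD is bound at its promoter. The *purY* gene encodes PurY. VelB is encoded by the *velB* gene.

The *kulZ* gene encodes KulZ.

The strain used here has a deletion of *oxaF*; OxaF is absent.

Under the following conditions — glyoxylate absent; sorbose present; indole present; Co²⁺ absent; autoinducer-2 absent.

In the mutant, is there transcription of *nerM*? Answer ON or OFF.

OFF

Indole is present, so TemY is inactive.
With no repressor bound, *kepJ* is transcribed.
So KepJ is produced and active.
Sorbose is present, so TorG is active.
With repressor TorG bound, *velB* is not transcribed.
So VelB is not produced.
With repressor KepJ bound, *velJ* is not transcribed.
So VelJ is not produced.
OxaF is non-functional in this strain, so it has no effect.
Autoinducer-2 is absent, so FenQ is inactive.
Required activator FenQ is absent, so *purY* is not transcribed.
So PurY is not produced.
Required activator PurY is absent, so *kulZ* is not transcribed.
So KulZ is not produced.
No activator is available at the *nerM* promoter, so *nerM* is not transcribed.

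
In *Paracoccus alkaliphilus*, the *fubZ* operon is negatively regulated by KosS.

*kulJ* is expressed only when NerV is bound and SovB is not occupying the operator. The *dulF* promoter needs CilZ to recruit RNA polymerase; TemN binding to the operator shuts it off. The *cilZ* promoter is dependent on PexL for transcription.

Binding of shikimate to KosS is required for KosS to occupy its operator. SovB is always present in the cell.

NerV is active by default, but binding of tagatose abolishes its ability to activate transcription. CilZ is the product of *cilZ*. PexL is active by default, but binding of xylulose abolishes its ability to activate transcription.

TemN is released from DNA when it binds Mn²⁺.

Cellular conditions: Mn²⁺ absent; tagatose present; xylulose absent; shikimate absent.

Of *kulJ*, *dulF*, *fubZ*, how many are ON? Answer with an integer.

SovB is produced constitutively and is active.
Tagatose is present, so NerV is inactive.
With repressor SovB bound, *kulJ* is not transcribed.
→ *kulJ* is OFF.
Xylulose is absent, so PexL is active.
No repressor is bound and PexL is active, so *cilZ* is transcribed.
So CilZ is produced and active.
Mn²⁺ is absent, so TemN is active.
With repressor TemN bound, *dulF* is not transcribed.
→ *dulF* is OFF.
Shikimate is absent, so KosS is inactive.
With no repressor bound, *fubZ* is transcribed.
→ *fubZ* is ON.
1 of the 3 genes is transcribed.

1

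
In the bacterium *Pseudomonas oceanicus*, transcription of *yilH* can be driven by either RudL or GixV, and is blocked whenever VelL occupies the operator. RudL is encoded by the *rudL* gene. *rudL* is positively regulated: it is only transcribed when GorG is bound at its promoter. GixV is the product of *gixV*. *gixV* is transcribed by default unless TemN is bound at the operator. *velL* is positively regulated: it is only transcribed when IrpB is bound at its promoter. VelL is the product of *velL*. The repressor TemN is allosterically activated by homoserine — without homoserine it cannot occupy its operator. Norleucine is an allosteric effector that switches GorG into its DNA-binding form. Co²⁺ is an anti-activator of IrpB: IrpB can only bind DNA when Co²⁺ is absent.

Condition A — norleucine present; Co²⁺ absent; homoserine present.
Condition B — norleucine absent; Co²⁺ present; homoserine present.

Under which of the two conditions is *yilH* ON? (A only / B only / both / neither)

Condition A:
Norleucine is present, so GorG is active.
No repressor is bound and GorG is active, so *rudL* is transcribed.
So RudL is produced and active.
Co²⁺ is absent, so IrpB is active.
No repressor is bound and IrpB is active, so *velL* is transcribed.
So VelL is produced and active.
Homoserine is present, so TemN is active.
With repressor TemN bound, *gixV* is not transcribed.
So GixV is not produced.
With repressor VelL bound, *yilH* is not transcribed.
→ *yilH* is OFF in A.
Condition B:
Norleucine is absent, so GorG is inactive.
Required activator GorG is absent, so *rudL* is not transcribed.
So RudL is not produced.
Co²⁺ is present, so IrpB is inactive.
Required activator IrpB is absent, so *velL* is not transcribed.
So VelL is not produced.
Homoserine is present, so TemN is active.
With repressor TemN bound, *gixV* is not transcribed.
So GixV is not produced.
No activator is available at the *yilH* promoter, so *yilH* is not transcribed.
→ *yilH* is OFF in B.

neither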